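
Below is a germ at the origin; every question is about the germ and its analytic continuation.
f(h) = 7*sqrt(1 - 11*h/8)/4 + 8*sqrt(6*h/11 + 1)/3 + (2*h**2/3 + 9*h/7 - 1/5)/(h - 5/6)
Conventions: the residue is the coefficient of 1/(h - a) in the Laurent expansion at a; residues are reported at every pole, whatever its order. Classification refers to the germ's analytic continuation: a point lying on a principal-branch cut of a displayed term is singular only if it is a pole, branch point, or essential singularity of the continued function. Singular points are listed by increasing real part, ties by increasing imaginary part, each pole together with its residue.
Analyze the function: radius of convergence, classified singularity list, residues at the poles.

Denominator factor (h - 5/6): pole of order 1 at 5/6, modulus 5/6.
Branch term (8/3)*sqrt(1 - h/(-11/6)): its argument vanishes at h = -11/6, a square-root branch point, modulus 11/6.
Branch term (7/4)*sqrt(1 - h/(8/11)): its argument vanishes at h = 8/11, a square-root branch point, modulus 8/11.
The radius of convergence is the smallest modulus among the singular points: 8/11.
The branch terms are analytic at 5/6 and contribute nothing to the residue; only the rational part matters.
At the order-1 pole 5/6 set g(h) = (h - (5/6))*(rational part) = 2*h**2/3 + 9*h/7 - 1/5.
Simple pole: residue = g(a) at a = 5/6, which is 1261/945.
List the singular points by increasing real part (a conjugate pair: the negative imaginary part first).

Radius of convergence at 0: 8/11.
At -11/6: an algebraic (square-root) branch point.
At 8/11: an algebraic (square-root) branch point.
At 5/6: a pole of order 1; residue 1261/945.


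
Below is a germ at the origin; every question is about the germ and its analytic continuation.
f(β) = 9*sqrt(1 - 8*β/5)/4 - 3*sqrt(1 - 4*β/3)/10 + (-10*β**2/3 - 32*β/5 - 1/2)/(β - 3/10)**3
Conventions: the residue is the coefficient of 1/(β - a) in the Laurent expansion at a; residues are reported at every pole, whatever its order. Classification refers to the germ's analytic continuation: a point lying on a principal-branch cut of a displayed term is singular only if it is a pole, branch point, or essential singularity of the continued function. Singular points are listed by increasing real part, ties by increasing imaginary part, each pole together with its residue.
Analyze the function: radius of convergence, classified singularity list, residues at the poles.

Radius of convergence at 0: 3/10.
At 3/10: a pole of order 3; residue -10/3.
At 5/8: an algebraic (square-root) branch point.
At 3/4: an algebraic (square-root) branch point.

Denominator factor (β - 3/10)^3: pole of order 3 at 3/10, modulus 3/10.
Branch term (-3/10)*sqrt(1 - β/(3/4)): its argument vanishes at β = 3/4, a square-root branch point, modulus 3/4.
Branch term (9/4)*sqrt(1 - β/(5/8)): its argument vanishes at β = 5/8, a square-root branch point, modulus 5/8.
The radius of convergence is the smallest modulus among the singular points: 3/10.
The branch terms are analytic at 3/10 and contribute nothing to the residue; only the rational part matters.
At the order-3 pole 3/10 set g(β) = (β - (3/10))^3*(rational part) = -10*β**2/3 - 32*β/5 - 1/2.
Order-3 pole: residue = g''(a)/2; g''(3/10) = -20/3, so the residue is -10/3.
List the singular points by increasing real part (a conjugate pair: the negative imaginary part first).


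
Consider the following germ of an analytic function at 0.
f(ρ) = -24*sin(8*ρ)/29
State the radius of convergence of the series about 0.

The factor -sin(8*ρ) is entire and contributes no finite singular point.
The polynomial part has no poles.
No finite singular points: the Taylor series at 0 converges everywhere.

The radius of convergence is infinite.


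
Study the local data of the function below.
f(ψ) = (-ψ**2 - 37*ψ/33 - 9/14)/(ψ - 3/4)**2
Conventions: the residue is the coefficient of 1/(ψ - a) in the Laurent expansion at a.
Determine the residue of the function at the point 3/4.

At the order-2 pole 3/4 set g(ψ) = (ψ - (3/4))^2*f(ψ) = -ψ**2 - 37*ψ/33 - 9/14.
Order-2 pole: residue = g'(a); g'(3/4) = -173/66, so the residue is -173/66.

The residue is -173/66.


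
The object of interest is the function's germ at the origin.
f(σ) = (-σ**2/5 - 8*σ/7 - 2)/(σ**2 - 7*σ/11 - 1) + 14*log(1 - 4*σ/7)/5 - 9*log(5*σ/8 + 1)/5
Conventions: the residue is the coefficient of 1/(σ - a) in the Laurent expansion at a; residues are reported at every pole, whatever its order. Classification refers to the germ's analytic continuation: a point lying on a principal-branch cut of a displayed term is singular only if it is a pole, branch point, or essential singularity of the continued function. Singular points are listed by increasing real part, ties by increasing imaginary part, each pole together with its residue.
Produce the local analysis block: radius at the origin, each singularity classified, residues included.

Denominator factor (σ**2 - 7*σ/11 - 1): discriminant 533/121, real irrational roots 7/22 + (1/22)*sqrt(533) and 7/22 - (1/22)*sqrt(533); poles of order 1, moduli 7/22 + (1/22)*sqrt(533) and -7/22 + (1/22)*sqrt(533).
Branch term (-9/5)*log(1 - σ/(-8/5)): its argument vanishes at σ = -8/5, a logarithmic branch point, modulus 8/5.
Branch term (14/5)*log(1 - σ/(7/4)): its argument vanishes at σ = 7/4, a logarithmic branch point, modulus 7/4.
The radius of convergence is the smallest modulus among the singular points: -7/22 + (1/22)*sqrt(533).
The branch terms are analytic at 7/22 - (1/22)*sqrt(533) and contribute nothing to the residue; only the rational part matters.
The factor σ**2 - 7*σ/11 - 1 splits as (σ - a)(σ - a') with a = 7/22 - (1/22)*sqrt(533), a' = 7/22 + (1/22)*sqrt(533). At the order-1 pole a set g(σ) = (σ - a)*(rational part) = [-σ**2/5 - 8*σ/7 - 2] / (σ - a').
Simple pole: residue = g(a) at a = 7/22 - (1/22)*sqrt(533), which is -489/770 + (3151/58630)*sqrt(533).
The branch terms are analytic at 7/22 + (1/22)*sqrt(533) and contribute nothing to the residue; only the rational part matters.
The factor σ**2 - 7*σ/11 - 1 splits as (σ - a)(σ - a') with a = 7/22 + (1/22)*sqrt(533), a' = 7/22 - (1/22)*sqrt(533). At the order-1 pole a set g(σ) = (σ - a)*(rational part) = [-σ**2/5 - 8*σ/7 - 2] / (σ - a').
Simple pole: residue = g(a) at a = 7/22 + (1/22)*sqrt(533), which is -489/770 - (3151/58630)*sqrt(533).
List the singular points by increasing real part (a conjugate pair: the negative imaginary part first).

Radius of convergence at 0: -7/22 + (1/22)*sqrt(533).
At -8/5: a logarithmic branch point.
At 7/22 - (1/22)*sqrt(533): a pole of order 1; residue -489/770 + (3151/58630)*sqrt(533).
At 7/22 + (1/22)*sqrt(533): a pole of order 1; residue -489/770 - (3151/58630)*sqrt(533).
At 7/4: a logarithmic branch point.


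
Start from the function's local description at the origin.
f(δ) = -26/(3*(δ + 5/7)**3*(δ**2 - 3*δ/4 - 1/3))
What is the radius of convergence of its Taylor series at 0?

The radius of convergence is -3/8 + (1/24)*sqrt(273).

Denominator factor (δ**2 - 3*δ/4 - 1/3): discriminant 91/48, real irrational roots 3/8 + (1/24)*sqrt(273) and 3/8 - (1/24)*sqrt(273); poles of order 1, moduli 3/8 + (1/24)*sqrt(273) and -3/8 + (1/24)*sqrt(273).
Denominator factor (δ + 5/7)^3: pole of order 3 at -5/7, modulus 5/7.
The radius of convergence is the smallest modulus among the singular points: -3/8 + (1/24)*sqrt(273).


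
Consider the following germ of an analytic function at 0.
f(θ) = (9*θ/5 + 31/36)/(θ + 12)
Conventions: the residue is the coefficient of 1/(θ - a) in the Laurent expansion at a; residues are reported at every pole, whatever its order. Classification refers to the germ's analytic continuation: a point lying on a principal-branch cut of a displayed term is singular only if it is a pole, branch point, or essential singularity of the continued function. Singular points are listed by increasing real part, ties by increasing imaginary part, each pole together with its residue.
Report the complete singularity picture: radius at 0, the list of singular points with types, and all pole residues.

Denominator factor (θ + 12): pole of order 1 at -12, modulus 12.
The radius of convergence is the smallest modulus among the singular points: 12.
At the order-1 pole -12 set g(θ) = (θ - (-12))*f(θ) = 9*θ/5 + 31/36.
Simple pole: residue = g(a) at a = -12, which is -3733/180.

Radius of convergence at 0: 12.
At -12: a pole of order 1; residue -3733/180.


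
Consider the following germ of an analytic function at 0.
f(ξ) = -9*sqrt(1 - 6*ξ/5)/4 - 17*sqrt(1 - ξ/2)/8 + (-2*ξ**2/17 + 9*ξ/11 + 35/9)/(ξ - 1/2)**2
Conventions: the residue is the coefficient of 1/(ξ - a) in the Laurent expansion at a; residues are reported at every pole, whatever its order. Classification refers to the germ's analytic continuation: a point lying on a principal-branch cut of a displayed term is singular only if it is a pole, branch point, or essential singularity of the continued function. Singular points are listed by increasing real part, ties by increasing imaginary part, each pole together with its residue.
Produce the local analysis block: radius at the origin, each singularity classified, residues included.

Radius of convergence at 0: 1/2.
At 1/2: a pole of order 2; residue 131/187.
At 5/6: an algebraic (square-root) branch point.
At 2: an algebraic (square-root) branch point.

Denominator factor (ξ - 1/2)^2: pole of order 2 at 1/2, modulus 1/2.
Branch term (-17/8)*sqrt(1 - ξ/(2)): its argument vanishes at ξ = 2, a square-root branch point, modulus 2.
Branch term (-9/4)*sqrt(1 - ξ/(5/6)): its argument vanishes at ξ = 5/6, a square-root branch point, modulus 5/6.
The radius of convergence is the smallest modulus among the singular points: 1/2.
The branch terms are analytic at 1/2 and contribute nothing to the residue; only the rational part matters.
At the order-2 pole 1/2 set g(ξ) = (ξ - (1/2))^2*(rational part) = -2*ξ**2/17 + 9*ξ/11 + 35/9.
Order-2 pole: residue = g'(a); g'(1/2) = 131/187, so the residue is 131/187.
List the singular points by increasing real part (a conjugate pair: the negative imaginary part first).


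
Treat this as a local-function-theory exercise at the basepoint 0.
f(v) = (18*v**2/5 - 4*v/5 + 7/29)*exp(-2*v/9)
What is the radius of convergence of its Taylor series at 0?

The radius of convergence is infinite.

The factor exp(-2*v/9) is entire and contributes no finite singular point.
The polynomial part has no poles.
No finite singular points: the Taylor series at 0 converges everywhere.


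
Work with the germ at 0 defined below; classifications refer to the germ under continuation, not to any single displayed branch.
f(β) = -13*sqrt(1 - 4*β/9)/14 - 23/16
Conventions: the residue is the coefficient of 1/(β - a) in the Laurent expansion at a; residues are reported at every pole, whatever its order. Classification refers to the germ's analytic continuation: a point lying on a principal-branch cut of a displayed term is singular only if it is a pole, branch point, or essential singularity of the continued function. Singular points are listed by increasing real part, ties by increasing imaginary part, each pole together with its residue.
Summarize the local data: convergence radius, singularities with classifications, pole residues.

Radius of convergence at 0: 9/4.
At 9/4: an algebraic (square-root) branch point.

Branch term (-13/14)*sqrt(1 - β/(9/4)): its argument vanishes at β = 9/4, a square-root branch point, modulus 9/4.
The radius of convergence is the smallest modulus among the singular points: 9/4.


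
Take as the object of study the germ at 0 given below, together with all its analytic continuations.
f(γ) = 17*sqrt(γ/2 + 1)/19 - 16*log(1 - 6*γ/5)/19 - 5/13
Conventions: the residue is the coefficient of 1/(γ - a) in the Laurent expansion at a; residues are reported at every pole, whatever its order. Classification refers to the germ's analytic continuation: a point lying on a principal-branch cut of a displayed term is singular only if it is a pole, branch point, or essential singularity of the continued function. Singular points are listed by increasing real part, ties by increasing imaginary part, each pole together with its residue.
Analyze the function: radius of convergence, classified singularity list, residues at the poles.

Branch term (17/19)*sqrt(1 - γ/(-2)): its argument vanishes at γ = -2, a square-root branch point, modulus 2.
Branch term (-16/19)*log(1 - γ/(5/6)): its argument vanishes at γ = 5/6, a logarithmic branch point, modulus 5/6.
The radius of convergence is the smallest modulus among the singular points: 5/6.
List the singular points by increasing real part (a conjugate pair: the negative imaginary part first).

Radius of convergence at 0: 5/6.
At -2: an algebraic (square-root) branch point.
At 5/6: a logarithmic branch point.


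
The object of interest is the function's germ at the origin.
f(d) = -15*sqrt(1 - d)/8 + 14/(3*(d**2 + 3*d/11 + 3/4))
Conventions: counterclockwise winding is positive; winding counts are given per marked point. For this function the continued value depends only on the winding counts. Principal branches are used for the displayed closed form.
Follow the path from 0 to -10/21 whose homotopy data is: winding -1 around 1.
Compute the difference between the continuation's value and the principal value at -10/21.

The rational part is single-valued and drops out of the difference; each branch term changes only by its own monodromy.
(-15/8)*sqrt(1 - d/(1)): winding -1 is odd, the square root flips sign, contributing -2*(-15/8)*sqrt(1 - (-10/21)/(1)) = -2*(-15/8)*sqrt(31/21) = (5/28)*sqrt(651).
Summing the contributions at d = -10/21 gives (5/28)*sqrt(651).

Continued minus principal equals (5/28)*sqrt(651).


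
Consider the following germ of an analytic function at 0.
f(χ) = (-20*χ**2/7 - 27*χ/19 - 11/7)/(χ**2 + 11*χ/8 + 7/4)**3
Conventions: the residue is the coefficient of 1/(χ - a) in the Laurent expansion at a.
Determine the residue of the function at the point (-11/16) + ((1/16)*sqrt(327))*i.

The residue is ((3061760/172238857)*sqrt(327))*i.

The factor χ**2 + 11*χ/8 + 7/4 splits as (χ - a)(χ - a') with a = (-11/16) + ((1/16)*sqrt(327))*i, a' = (-11/16) - ((1/16)*sqrt(327))*i. At the order-3 pole a set g(χ) = (χ - a)^3*f(χ) = [-20*χ**2/7 - 27*χ/19 - 11/7] / (χ - a')^3.
Order-3 pole: residue = g''(a)/2; g''((-11/16) + ((1/16)*sqrt(327))*i) = ((6123520/172238857)*sqrt(327))*i, so the residue is ((3061760/172238857)*sqrt(327))*i.


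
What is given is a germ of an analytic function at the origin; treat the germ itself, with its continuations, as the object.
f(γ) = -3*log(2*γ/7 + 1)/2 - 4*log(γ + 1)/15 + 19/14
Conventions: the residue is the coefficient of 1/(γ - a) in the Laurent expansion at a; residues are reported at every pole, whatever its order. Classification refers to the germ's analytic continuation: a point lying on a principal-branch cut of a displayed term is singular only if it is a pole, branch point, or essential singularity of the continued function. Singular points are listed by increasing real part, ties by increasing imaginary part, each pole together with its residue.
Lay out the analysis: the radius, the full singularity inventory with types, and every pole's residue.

Branch term (-3/2)*log(1 - γ/(-7/2)): its argument vanishes at γ = -7/2, a logarithmic branch point, modulus 7/2.
Branch term (-4/15)*log(1 - γ/(-1)): its argument vanishes at γ = -1, a logarithmic branch point, modulus 1.
The radius of convergence is the smallest modulus among the singular points: 1.
List the singular points by increasing real part (a conjugate pair: the negative imaginary part first).

Radius of convergence at 0: 1.
At -7/2: a logarithmic branch point.
At -1: a logarithmic branch point.


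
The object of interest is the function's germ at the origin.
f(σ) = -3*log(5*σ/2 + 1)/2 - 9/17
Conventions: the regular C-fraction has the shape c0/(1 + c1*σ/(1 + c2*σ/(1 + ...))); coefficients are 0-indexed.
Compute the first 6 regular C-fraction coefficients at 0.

Taylor coefficients (expand at 0): a_0 = -9/17, a_1 = -15/4, a_2 = 75/16, a_3 = -125/16, a_4 = 1875/128, a_5 = -1875/64.
c0 = a_0 = -9/17. Peel one level at a time: if S = 1 + c*σ/S' with S'(0) = 1, then c is the σ-coefficient of S and S' = c*σ/(S - 1).
S_1 = c0/f = 1 + (-85/12)*σ + (2125/36)*σ^2 + ...; c1 = -85/12.
S_2 = c1*σ/(S_1 - 1) = 1 + (25/3)*σ + (-25/48)*σ^2 + ...; c2 = 25/3.
S_3 = c2*σ/(S_2 - 1) = 1 + (1/16)*σ + (-19/256)*σ^2 + ...; c3 = 1/16.
S_4 = c3*σ/(S_3 - 1) = 1 + (19/16)*σ + (-5/12)*σ^2 + ...; c4 = 19/16.
S_5 = c4*σ/(S_4 - 1) = 1 + (20/57)*σ + ...; c5 = 20/57.

The regular C-fraction coefficients are [-9/17, -85/12, 25/3, 1/16, 19/16, 20/57].


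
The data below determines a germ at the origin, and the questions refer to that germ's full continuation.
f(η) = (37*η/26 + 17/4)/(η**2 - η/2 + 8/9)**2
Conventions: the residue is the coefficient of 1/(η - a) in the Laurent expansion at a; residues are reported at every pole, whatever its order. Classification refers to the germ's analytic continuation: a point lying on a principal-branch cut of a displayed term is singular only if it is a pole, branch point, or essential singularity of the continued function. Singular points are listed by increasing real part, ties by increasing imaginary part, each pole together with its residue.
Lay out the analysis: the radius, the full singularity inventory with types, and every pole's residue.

Denominator factor (η**2 - η/2 + 8/9)^2: discriminant -119/36, complex-conjugate roots (1/4) + ((1/12)*sqrt(119))*i and (1/4) - ((1/12)*sqrt(119))*i; poles of order 2, moduli (2/3)*sqrt(2) and (2/3)*sqrt(2).
The radius of convergence is the smallest modulus among the singular points: (2/3)*sqrt(2).
The factor η**2 - η/2 + 8/9 splits as (η - a)(η - a') with a = (1/4) - ((1/12)*sqrt(119))*i, a' = (1/4) + ((1/12)*sqrt(119))*i. At the order-2 pole a set g(η) = (η - a)^2*f(η) = [37*η/26 + 17/4] / (η - a')^2.
Order-2 pole: residue = g'(a); g'((1/4) - ((1/12)*sqrt(119))*i) = ((25866/184093)*sqrt(119))*i, so the residue is ((25866/184093)*sqrt(119))*i.
The factor η**2 - η/2 + 8/9 splits as (η - a)(η - a') with a = (1/4) + ((1/12)*sqrt(119))*i, a' = (1/4) - ((1/12)*sqrt(119))*i. At the order-2 pole a set g(η) = (η - a)^2*f(η) = [37*η/26 + 17/4] / (η - a')^2.
Order-2 pole: residue = g'(a); g'((1/4) + ((1/12)*sqrt(119))*i) = -((25866/184093)*sqrt(119))*i, so the residue is -((25866/184093)*sqrt(119))*i.
List the singular points by increasing real part (a conjugate pair: the negative imaginary part first).

Radius of convergence at 0: (2/3)*sqrt(2).
At (1/4) - ((1/12)*sqrt(119))*i: a pole of order 2; residue ((25866/184093)*sqrt(119))*i.
At (1/4) + ((1/12)*sqrt(119))*i: a pole of order 2; residue -((25866/184093)*sqrt(119))*i.


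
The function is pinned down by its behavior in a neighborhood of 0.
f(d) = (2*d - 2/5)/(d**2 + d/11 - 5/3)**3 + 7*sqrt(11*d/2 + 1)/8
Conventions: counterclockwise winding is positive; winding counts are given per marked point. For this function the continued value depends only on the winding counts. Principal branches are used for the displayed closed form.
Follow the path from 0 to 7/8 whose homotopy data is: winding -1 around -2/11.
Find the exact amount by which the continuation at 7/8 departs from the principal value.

Continued minus principal equals -(7/16)*sqrt(93).

The rational part is single-valued and drops out of the difference; each branch term changes only by its own monodromy.
(7/8)*sqrt(1 - d/(-2/11)): winding -1 is odd, the square root flips sign, contributing -2*(7/8)*sqrt(1 - (7/8)/(-2/11)) = -2*(7/8)*sqrt(93/16) = -(7/16)*sqrt(93).
Summing the contributions at d = 7/8 gives -(7/16)*sqrt(93).


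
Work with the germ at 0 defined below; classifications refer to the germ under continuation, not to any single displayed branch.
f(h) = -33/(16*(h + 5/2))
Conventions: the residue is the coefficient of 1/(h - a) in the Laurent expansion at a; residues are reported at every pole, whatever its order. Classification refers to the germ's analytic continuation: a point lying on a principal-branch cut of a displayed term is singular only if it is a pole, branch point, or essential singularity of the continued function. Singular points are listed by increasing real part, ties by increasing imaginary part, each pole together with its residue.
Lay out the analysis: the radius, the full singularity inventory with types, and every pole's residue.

Denominator factor (h + 5/2): pole of order 1 at -5/2, modulus 5/2.
The radius of convergence is the smallest modulus among the singular points: 5/2.
At the order-1 pole -5/2 set g(h) = (h - (-5/2))*f(h) = -33/16.
Simple pole: residue = g(a) at a = -5/2, which is -33/16.

Radius of convergence at 0: 5/2.
At -5/2: a pole of order 1; residue -33/16.


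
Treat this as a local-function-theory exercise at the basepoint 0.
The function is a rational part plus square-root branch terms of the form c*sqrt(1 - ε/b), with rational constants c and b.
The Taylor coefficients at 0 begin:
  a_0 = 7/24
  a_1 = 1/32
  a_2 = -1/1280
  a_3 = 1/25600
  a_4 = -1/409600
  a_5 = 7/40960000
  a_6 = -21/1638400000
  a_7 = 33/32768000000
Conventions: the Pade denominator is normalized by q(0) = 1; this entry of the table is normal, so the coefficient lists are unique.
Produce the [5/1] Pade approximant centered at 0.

Taylor coefficients needed (read off): a_0 = 7/24, a_1 = 1/32, a_2 = -1/1280, a_3 = 1/25600, a_4 = -1/409600, a_5 = 7/40960000, a_6 = -21/1638400000.
Write the denominator as Q(ε) = 1 + q1*ε. Requiring Q*f - P = O(ε^7) with deg P <= 5 kills the coefficients of ε^6..ε^6 in Q*f:
  ε^6: a_6 + q1*a_5 = 0, i.e. -21/1638400000 + (7/40960000)*q1 = 0.
Solving this linear system: q1 = 3/40.
The numerator is Q*f truncated at degree 5: P0 = a_0 = 7/24; P1 = a_1 + q1*a_0 = 17/320; P2 = a_2 + q1*a_1 = 1/640; P3 = a_3 + q1*a_2 = -1/51200; P4 = a_4 + q1*a_3 = 1/2048000; P5 = a_5 + q1*a_4 = -1/81920000.

The Pade approximant has numerator coefficients [7/24, 17/320, 1/640, -1/51200, 1/2048000, -1/81920000]; denominator coefficients [1, 3/40].


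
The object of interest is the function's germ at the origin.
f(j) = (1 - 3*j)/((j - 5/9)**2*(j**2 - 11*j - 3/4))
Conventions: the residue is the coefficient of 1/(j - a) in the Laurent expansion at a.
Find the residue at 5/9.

The residue is 1371492/4507129.

At the order-2 pole 5/9 set g(j) = (j - (5/9))^2*f(j) = (1 - 3*j)/(j**2 - 11*j - 3/4).
Order-2 pole: residue = g'(a); g'(5/9) = 1371492/4507129, so the residue is 1371492/4507129.


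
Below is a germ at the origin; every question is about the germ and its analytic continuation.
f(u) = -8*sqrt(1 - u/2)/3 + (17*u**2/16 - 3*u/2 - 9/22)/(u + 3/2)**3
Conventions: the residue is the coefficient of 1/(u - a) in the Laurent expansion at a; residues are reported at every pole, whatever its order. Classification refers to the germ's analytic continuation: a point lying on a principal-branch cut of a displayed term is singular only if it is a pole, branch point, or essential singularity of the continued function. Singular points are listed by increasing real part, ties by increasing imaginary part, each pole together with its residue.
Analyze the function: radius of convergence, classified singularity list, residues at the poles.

Radius of convergence at 0: 3/2.
At -3/2: a pole of order 3; residue 17/16.
At 2: an algebraic (square-root) branch point.

Denominator factor (u + 3/2)^3: pole of order 3 at -3/2, modulus 3/2.
Branch term (-8/3)*sqrt(1 - u/(2)): its argument vanishes at u = 2, a square-root branch point, modulus 2.
The radius of convergence is the smallest modulus among the singular points: 3/2.
The branch term is analytic at -3/2 and contributes nothing to the residue; only the rational part matters.
At the order-3 pole -3/2 set g(u) = (u - (-3/2))^3*(rational part) = 17*u**2/16 - 3*u/2 - 9/22.
Order-3 pole: residue = g''(a)/2; g''(-3/2) = 17/8, so the residue is 17/16.
List the singular points by increasing real part (a conjugate pair: the negative imaginary part first).


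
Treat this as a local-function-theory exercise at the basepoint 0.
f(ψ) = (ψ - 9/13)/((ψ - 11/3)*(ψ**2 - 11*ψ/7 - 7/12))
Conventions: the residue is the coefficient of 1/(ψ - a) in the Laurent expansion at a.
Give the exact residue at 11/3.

At the order-1 pole 11/3 set g(ψ) = (ψ - (11/3))*f(ψ) = (ψ - 9/13)/(ψ**2 - 11*ψ/7 - 7/12).
Simple pole: residue = g(a) at a = 11/3, which is 9744/23257.

The residue is 9744/23257.


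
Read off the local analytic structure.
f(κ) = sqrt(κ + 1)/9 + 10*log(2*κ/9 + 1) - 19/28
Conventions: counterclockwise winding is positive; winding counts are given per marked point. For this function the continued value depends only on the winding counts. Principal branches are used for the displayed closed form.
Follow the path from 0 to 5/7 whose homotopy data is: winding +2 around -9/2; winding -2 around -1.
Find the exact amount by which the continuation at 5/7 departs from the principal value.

The rational part is single-valued and drops out of the difference; each branch term changes only by its own monodromy.
(1/9)*sqrt(1 - κ/(-1)): winding -2 is even, the square root returns to the same sheet, contribution 0.
(10)*log(1 - κ/(-9/2)): each positive loop around -9/2 adds 2*pi*i to the log, so winding +2 contributes (10)*(2)*2*pi*i = (40)*pi*i.
Summing the contributions at κ = 5/7 gives (40)*pi*i.

Continued minus principal equals (40)*pi*i.


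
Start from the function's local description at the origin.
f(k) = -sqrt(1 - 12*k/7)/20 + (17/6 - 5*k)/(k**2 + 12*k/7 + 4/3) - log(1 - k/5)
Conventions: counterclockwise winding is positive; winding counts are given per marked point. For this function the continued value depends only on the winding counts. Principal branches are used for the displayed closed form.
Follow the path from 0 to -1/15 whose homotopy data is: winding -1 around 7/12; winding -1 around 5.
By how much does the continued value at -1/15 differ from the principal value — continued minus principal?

Continued minus principal equals ((1/350)*sqrt(1365)) + ((2)*pi)*i.

The rational part is single-valued and drops out of the difference; each branch term changes only by its own monodromy.
(-1/20)*sqrt(1 - k/(7/12)): winding -1 is odd, the square root flips sign, contributing -2*(-1/20)*sqrt(1 - (-1/15)/(7/12)) = -2*(-1/20)*sqrt(39/35) = (1/350)*sqrt(1365).
(-1)*log(1 - k/(5)): each positive loop around 5 adds 2*pi*i to the log, so winding -1 contributes (-1)*(-1)*2*pi*i = (2)*pi*i.
Summing the contributions at k = -1/15 gives ((1/350)*sqrt(1365)) + ((2)*pi)*i.


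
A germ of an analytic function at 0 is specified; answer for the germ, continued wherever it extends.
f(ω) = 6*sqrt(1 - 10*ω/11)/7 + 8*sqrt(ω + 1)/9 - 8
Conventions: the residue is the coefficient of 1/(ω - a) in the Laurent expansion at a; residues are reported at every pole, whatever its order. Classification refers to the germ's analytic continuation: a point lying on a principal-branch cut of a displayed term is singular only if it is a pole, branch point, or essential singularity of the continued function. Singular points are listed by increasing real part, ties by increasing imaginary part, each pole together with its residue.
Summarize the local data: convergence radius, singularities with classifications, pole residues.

Radius of convergence at 0: 1.
At -1: an algebraic (square-root) branch point.
At 11/10: an algebraic (square-root) branch point.

Branch term (6/7)*sqrt(1 - ω/(11/10)): its argument vanishes at ω = 11/10, a square-root branch point, modulus 11/10.
Branch term (8/9)*sqrt(1 - ω/(-1)): its argument vanishes at ω = -1, a square-root branch point, modulus 1.
The radius of convergence is the smallest modulus among the singular points: 1.
List the singular points by increasing real part (a conjugate pair: the negative imaginary part first).


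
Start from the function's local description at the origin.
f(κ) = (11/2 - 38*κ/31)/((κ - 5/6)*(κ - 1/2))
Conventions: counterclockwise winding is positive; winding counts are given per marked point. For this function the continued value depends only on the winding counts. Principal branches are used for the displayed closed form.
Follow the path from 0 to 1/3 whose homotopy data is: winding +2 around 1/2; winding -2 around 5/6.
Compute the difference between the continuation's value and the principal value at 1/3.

Continued minus principal equals 0.

The function is rational, hence single-valued: continuing it around any pole returns the same value, so the difference is 0.


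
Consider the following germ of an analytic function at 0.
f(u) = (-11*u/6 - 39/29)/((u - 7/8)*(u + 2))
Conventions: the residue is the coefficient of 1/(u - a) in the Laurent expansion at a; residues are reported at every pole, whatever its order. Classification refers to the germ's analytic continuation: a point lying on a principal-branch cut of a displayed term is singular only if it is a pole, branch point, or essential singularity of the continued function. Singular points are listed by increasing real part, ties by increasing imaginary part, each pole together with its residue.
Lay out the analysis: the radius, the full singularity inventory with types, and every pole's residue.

Radius of convergence at 0: 7/8.
At -2: a pole of order 1; residue -1616/2001.
At 7/8: a pole of order 1; residue -4105/4002.

Denominator factor (u + 2): pole of order 1 at -2, modulus 2.
Denominator factor (u - 7/8): pole of order 1 at 7/8, modulus 7/8.
The radius of convergence is the smallest modulus among the singular points: 7/8.
At the order-1 pole -2 set g(u) = (u - (-2))*f(u) = (-11*u/6 - 39/29)/(u - 7/8).
Simple pole: residue = g(a) at a = -2, which is -1616/2001.
At the order-1 pole 7/8 set g(u) = (u - (7/8))*f(u) = (-11*u/6 - 39/29)/(u + 2).
Simple pole: residue = g(a) at a = 7/8, which is -4105/4002.
List the singular points by increasing real part (a conjugate pair: the negative imaginary part first).


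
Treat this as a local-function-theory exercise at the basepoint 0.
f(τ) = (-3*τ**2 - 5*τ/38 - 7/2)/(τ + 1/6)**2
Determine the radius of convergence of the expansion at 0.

The radius of convergence is 1/6.

Denominator factor (τ + 1/6)^2: pole of order 2 at -1/6, modulus 1/6.
The radius of convergence is the smallest modulus among the singular points: 1/6.


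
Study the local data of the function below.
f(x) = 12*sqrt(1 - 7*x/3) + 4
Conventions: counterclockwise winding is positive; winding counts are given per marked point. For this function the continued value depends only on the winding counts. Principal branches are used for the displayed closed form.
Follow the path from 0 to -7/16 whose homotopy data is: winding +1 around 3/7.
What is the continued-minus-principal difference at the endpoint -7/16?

Continued minus principal equals -(2)*sqrt(291).

The rational part is single-valued and drops out of the difference; each branch term changes only by its own monodromy.
(12)*sqrt(1 - x/(3/7)): winding +1 is odd, the square root flips sign, contributing -2*(12)*sqrt(1 - (-7/16)/(3/7)) = -2*(12)*sqrt(97/48) = -(2)*sqrt(291).
Summing the contributions at x = -7/16 gives -(2)*sqrt(291).


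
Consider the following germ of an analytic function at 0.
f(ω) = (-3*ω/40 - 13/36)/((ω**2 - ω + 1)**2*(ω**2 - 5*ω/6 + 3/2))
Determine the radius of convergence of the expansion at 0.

Denominator factor (ω**2 - ω + 1)^2: discriminant -3, complex-conjugate roots (1/2) + ((1/2)*sqrt(3))*i and (1/2) - ((1/2)*sqrt(3))*i; poles of order 2, moduli 1 and 1.
Denominator factor (ω**2 - 5*ω/6 + 3/2): discriminant -191/36, complex-conjugate roots (5/12) + ((1/12)*sqrt(191))*i and (5/12) - ((1/12)*sqrt(191))*i; poles of order 1, moduli (1/2)*sqrt(6) and (1/2)*sqrt(6).
The radius of convergence is the smallest modulus among the singular points: 1.

The radius of convergence is 1.


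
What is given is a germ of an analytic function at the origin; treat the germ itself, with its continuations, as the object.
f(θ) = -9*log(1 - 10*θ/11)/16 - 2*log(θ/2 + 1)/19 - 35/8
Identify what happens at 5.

The point is a regular point.

There is no denominator, hence no pole anywhere.
Branch term log(1 - θ/(-2)): argument at 5 is 7/2, nonzero, so 5 is not its branch point (a point on a principal cut is still regular for the continued germ).
Branch term log(1 - θ/(11/10)): argument at 5 is -39/11, nonzero, so 5 is not its branch point (a point on a principal cut is still regular for the continued germ).
So the germ continues analytically to 5.


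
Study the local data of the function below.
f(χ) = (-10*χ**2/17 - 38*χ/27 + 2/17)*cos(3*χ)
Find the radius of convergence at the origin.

The radius of convergence is infinite.

The factor cos(3*χ) is entire and contributes no finite singular point.
The polynomial part has no poles.
No finite singular points: the Taylor series at 0 converges everywhere.


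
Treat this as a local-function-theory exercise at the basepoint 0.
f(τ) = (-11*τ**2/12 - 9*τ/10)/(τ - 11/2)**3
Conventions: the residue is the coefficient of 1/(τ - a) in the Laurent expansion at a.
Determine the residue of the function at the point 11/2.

At the order-3 pole 11/2 set g(τ) = (τ - (11/2))^3*f(τ) = -11*τ**2/12 - 9*τ/10.
Order-3 pole: residue = g''(a)/2; g''(11/2) = -11/6, so the residue is -11/12.

The residue is -11/12.


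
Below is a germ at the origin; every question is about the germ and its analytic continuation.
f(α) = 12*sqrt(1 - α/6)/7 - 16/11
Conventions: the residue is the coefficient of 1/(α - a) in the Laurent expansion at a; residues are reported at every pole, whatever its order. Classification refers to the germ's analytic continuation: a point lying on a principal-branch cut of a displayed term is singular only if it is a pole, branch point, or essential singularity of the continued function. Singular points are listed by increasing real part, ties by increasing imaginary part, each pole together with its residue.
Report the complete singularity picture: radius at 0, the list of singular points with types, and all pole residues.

Radius of convergence at 0: 6.
At 6: an algebraic (square-root) branch point.

Branch term (12/7)*sqrt(1 - α/(6)): its argument vanishes at α = 6, a square-root branch point, modulus 6.
The radius of convergence is the smallest modulus among the singular points: 6.


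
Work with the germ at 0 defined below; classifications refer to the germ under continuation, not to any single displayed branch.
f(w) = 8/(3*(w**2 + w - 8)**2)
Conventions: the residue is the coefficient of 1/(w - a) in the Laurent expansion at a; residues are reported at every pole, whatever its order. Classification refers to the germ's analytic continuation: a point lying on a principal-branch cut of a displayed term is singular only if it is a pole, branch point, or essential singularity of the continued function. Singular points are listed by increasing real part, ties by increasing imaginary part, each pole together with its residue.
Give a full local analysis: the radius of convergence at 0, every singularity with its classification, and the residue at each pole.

Denominator factor (w**2 + w - 8)^2: discriminant 33, real irrational roots -1/2 + (1/2)*sqrt(33) and -1/2 - (1/2)*sqrt(33); poles of order 2, moduli -1/2 + (1/2)*sqrt(33) and 1/2 + (1/2)*sqrt(33).
The radius of convergence is the smallest modulus among the singular points: -1/2 + (1/2)*sqrt(33).
The factor w**2 + w - 8 splits as (w - a)(w - a') with a = -1/2 - (1/2)*sqrt(33), a' = -1/2 + (1/2)*sqrt(33). At the order-2 pole a set g(w) = (w - a)^2*f(w) = [8/3] / (w - a')^2.
Order-2 pole: residue = g'(a); g'(-1/2 - (1/2)*sqrt(33)) = (16/3267)*sqrt(33), so the residue is (16/3267)*sqrt(33).
The factor w**2 + w - 8 splits as (w - a)(w - a') with a = -1/2 + (1/2)*sqrt(33), a' = -1/2 - (1/2)*sqrt(33). At the order-2 pole a set g(w) = (w - a)^2*f(w) = [8/3] / (w - a')^2.
Order-2 pole: residue = g'(a); g'(-1/2 + (1/2)*sqrt(33)) = -(16/3267)*sqrt(33), so the residue is -(16/3267)*sqrt(33).
List the singular points by increasing real part (a conjugate pair: the negative imaginary part first).

Radius of convergence at 0: -1/2 + (1/2)*sqrt(33).
At -1/2 - (1/2)*sqrt(33): a pole of order 2; residue (16/3267)*sqrt(33).
At -1/2 + (1/2)*sqrt(33): a pole of order 2; residue -(16/3267)*sqrt(33).


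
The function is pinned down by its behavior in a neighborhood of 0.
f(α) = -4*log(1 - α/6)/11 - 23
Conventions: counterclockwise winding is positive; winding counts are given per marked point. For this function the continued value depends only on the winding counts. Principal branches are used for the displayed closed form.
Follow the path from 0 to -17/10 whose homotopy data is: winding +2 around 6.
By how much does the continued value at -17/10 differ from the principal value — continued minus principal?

The rational part is single-valued and drops out of the difference; each branch term changes only by its own monodromy.
(-4/11)*log(1 - α/(6)): each positive loop around 6 adds 2*pi*i to the log, so winding +2 contributes (-4/11)*(2)*2*pi*i = -(16/11)*pi*i.
Summing the contributions at α = -17/10 gives -(16/11)*pi*i.

Continued minus principal equals -(16/11)*pi*i.


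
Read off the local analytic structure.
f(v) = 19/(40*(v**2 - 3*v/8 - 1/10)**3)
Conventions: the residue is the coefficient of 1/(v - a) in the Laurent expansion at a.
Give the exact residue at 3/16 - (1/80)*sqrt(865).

The factor v**2 - 3*v/8 - 1/10 splits as (v - a)(v - a') with a = 3/16 - (1/80)*sqrt(865), a' = 3/16 + (1/80)*sqrt(865). At the order-3 pole a set g(v) = (v - a)^3*f(v) = [19/40] / (v - a')^3.
Order-3 pole: residue = g''(a)/2; g''(3/16 - (1/80)*sqrt(865)) = -(4669440/5177717)*sqrt(865), so the residue is -(2334720/5177717)*sqrt(865).

The residue is -(2334720/5177717)*sqrt(865).


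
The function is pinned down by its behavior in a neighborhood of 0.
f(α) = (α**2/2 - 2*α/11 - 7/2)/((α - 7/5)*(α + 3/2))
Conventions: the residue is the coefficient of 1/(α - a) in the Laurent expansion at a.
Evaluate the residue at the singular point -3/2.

At the order-1 pole -3/2 set g(α) = (α - (-3/2))*f(α) = (α**2/2 - 2*α/11 - 7/2)/(α - 7/5).
Simple pole: residue = g(a) at a = -3/2, which is 925/1276.

The residue is 925/1276.


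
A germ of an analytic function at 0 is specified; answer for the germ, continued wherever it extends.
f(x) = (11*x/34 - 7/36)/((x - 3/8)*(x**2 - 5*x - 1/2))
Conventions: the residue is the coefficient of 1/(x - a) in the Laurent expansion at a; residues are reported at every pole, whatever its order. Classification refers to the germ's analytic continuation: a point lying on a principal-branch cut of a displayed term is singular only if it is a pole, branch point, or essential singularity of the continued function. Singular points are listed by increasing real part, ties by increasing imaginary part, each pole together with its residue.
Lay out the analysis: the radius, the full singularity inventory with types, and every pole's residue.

Radius of convergence at 0: -5/2 + (3/2)*sqrt(3).
At 5/2 - (3/2)*sqrt(3): a pole of order 1; residue -358/21879 - (8600/196911)*sqrt(3).
At 3/8: a pole of order 1; residue 716/21879.
At 5/2 + (3/2)*sqrt(3): a pole of order 1; residue -358/21879 + (8600/196911)*sqrt(3).


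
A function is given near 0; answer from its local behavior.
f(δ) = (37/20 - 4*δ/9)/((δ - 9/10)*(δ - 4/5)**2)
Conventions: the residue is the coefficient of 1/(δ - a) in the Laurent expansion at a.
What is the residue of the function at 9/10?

At the order-1 pole 9/10 set g(δ) = (δ - (9/10))*f(δ) = (37/20 - 4*δ/9)/(δ - 4/5)**2.
Simple pole: residue = g(a) at a = 9/10, which is 145.

The residue is 145.


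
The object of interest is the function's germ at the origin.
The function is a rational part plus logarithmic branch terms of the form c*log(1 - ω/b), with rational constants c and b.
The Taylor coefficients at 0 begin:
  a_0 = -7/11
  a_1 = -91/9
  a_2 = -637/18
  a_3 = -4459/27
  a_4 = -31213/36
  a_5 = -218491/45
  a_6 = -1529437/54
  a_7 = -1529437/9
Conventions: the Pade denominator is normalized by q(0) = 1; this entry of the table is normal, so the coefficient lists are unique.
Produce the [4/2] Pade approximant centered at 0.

Taylor coefficients needed (read off): a_0 = -7/11, a_1 = -91/9, a_2 = -637/18, a_3 = -4459/27, a_4 = -31213/36, a_5 = -218491/45, a_6 = -1529437/54.
Write the denominator as Q(ω) = 1 + q1*ω + q2*ω^2. Requiring Q*f - P = O(ω^7) with deg P <= 4 kills the coefficients of ω^5..ω^6 in Q*f:
  ω^5: a_5 + q1*a_4 + q2*a_3 = 0, i.e. -218491/45 + (-31213/36)*q1 + (-4459/27)*q2 = 0.
  ω^6: a_6 + q1*a_5 + q2*a_4 = 0, i.e. -1529437/54 + (-218491/45)*q1 + (-31213/36)*q2 = 0.
Solving this linear system: q1 = -28/3, q2 = 98/5.
The numerator is Q*f truncated at degree 4: P0 = a_0 = -7/11; P1 = a_1 + q1*a_0 = -413/99; P2 = a_2 + q1*a_1 + q2*a_0 = 138131/2970; P3 = a_3 + q1*a_2 + q2*a_1 = -4459/135; P4 = a_4 + q1*a_3 + q2*a_2 = -31213/1620.

The Pade approximant has numerator coefficients [-7/11, -413/99, 138131/2970, -4459/135, -31213/1620]; denominator coefficients [1, -28/3, 98/5].
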